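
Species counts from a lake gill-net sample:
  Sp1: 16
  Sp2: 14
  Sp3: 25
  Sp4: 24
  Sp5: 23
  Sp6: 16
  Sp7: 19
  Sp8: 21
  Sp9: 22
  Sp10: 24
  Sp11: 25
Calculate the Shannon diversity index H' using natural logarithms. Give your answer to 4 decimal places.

Total N = 16+14+25+24+23+16+19+21+22+24+25 = 229, so the proportions are 0.069869, 0.061135, 0.10917, 0.104803, 0.100437, 0.069869, 0.082969, 0.091703, 0.09607, 0.104803, 0.10917 (working shown to 6 dp, full precision carried).
Each pᵢ ln pᵢ term: 0.069869×(-2.661133)=-0.185931, 0.061135×(-2.794665)=-0.170853, 0.10917×(-2.214846)=-0.241795, 0.104803×(-2.255668)=-0.236402, 0.100437×(-2.298228)=-0.230826, 0.069869×(-2.661133)=-0.185931, 0.082969×(-2.489283)=-0.206534, 0.091703×(-2.389200)=-0.219097, 0.09607×(-2.342680)=-0.225061, 0.104803×(-2.255668)=-0.236402, 0.10917×(-2.214846)=-0.241795.
Sum = -2.380628, so H' = 2.3806.

2.3806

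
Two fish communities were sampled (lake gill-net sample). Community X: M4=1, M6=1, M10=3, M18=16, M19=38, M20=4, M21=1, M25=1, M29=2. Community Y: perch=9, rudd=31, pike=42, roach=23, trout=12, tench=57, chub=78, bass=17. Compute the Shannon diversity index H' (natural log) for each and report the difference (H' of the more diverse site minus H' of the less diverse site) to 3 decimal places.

Community X: N=67, proportions 0.01493, 0.01493, 0.04478, 0.23881, 0.56716, 0.0597, 0.01493, 0.01493, 0.02985, giving H' = 1.32683 (working shown to 5 dp, full precision carried).
Community Y: N=269, proportions 0.03346, 0.11524, 0.15613, 0.0855, 0.04461, 0.2119, 0.28996, 0.0632, giving H' = 1.86390.
Difference = |1.32683 − 1.86390| = 0.53707, i.e. 0.537 to 3 decimal places.

0.537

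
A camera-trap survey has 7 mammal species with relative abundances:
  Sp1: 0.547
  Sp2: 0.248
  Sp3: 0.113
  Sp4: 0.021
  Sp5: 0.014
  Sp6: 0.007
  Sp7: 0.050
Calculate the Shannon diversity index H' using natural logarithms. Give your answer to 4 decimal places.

1.2476

Each pᵢ ln pᵢ term (working shown to 6 dp, full precision carried): 0.547×(-0.603306)=-0.330009, 0.248×(-1.394327)=-0.345793, 0.113×(-2.180367)=-0.246382, 0.021×(-3.863233)=-0.081128, 0.014×(-4.268698)=-0.059762, 0.007×(-4.961845)=-0.034733, 0.05×(-2.995732)=-0.149787.
Sum = -1.247592, so H' = 1.2476.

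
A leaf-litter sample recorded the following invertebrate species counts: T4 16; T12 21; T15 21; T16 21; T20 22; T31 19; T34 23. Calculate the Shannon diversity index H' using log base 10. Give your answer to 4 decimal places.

Total N = 16+21+21+21+22+19+23 = 143, so the proportions are 0.111888, 0.146853, 0.146853, 0.146853, 0.153846, 0.132867, 0.160839 (working shown to 6 dp, full precision carried).
Each pᵢ log₁₀ pᵢ term: 0.111888×(-0.951216)=-0.106430, 0.146853×(-0.833117)=-0.122346, 0.146853×(-0.833117)=-0.122346, 0.146853×(-0.833117)=-0.122346, 0.153846×(-0.812913)=-0.125064, 0.132867×(-0.876582)=-0.116469, 0.160839×(-0.793608)=-0.127643.
Sum = -0.842643, so H' = 0.8426.

0.8426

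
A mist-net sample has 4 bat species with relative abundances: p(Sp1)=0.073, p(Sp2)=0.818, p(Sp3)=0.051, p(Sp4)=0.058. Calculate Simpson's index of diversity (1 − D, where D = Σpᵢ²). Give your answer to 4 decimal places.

0.3196

D = 0.073² + 0.818² + 0.051² + 0.058² = 0.005329 + 0.669124 + 0.002601 + 0.003364 = 0.680418 (working shown to 6 dp, full precision carried).
So 1 − D = 0.319582, i.e. 0.3196 to 4 decimal places.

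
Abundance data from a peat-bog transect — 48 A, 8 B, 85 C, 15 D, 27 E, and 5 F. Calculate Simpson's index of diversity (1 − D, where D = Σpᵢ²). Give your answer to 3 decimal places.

0.701

Total N = 48+8+85+15+27+5 = 188, so the proportions are 0.25532, 0.04255, 0.45213, 0.07979, 0.14362, 0.0266 (working shown to 5 dp, full precision carried).
D = 0.25532² + 0.04255² + 0.45213² + 0.07979² + 0.14362² + 0.0266² = 0.06519 + 0.00181 + 0.20442 + 0.00637 + 0.02063 + 0.00071 = 0.29912.
So 1 − D = 0.70088, i.e. 0.701 to 3 decimal places.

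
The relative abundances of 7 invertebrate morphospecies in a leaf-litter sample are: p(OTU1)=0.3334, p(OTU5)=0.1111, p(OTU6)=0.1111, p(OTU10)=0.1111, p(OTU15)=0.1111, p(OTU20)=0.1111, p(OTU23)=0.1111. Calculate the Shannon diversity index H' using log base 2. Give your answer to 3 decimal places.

Each pᵢ log₂ pᵢ term (working shown to 7 dp, full precision carried): 0.3334×(-1.5846740)=-0.5283303, 0.1111×(-3.1700693)=-0.3521947, 0.1111×(-3.1700693)=-0.3521947, 0.1111×(-3.1700693)=-0.3521947, 0.1111×(-3.1700693)=-0.3521947, 0.1111×(-3.1700693)=-0.3521947, 0.1111×(-3.1700693)=-0.3521947.
Sum = -2.6414985, so H' = 2.641.

2.641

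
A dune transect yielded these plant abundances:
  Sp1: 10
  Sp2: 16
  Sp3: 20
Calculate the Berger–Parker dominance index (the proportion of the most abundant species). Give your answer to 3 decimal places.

Total N = 10+16+20 = 46, so the proportions are 0.21739, 0.34783, 0.43478 (working shown to 5 dp, full precision carried).
The largest proportion is 0.43478, i.e. d = 0.435 to 3 decimal places.

0.435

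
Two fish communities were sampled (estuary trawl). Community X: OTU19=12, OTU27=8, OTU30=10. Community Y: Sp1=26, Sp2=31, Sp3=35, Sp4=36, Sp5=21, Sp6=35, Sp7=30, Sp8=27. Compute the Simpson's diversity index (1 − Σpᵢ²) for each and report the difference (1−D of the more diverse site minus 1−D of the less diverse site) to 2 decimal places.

Community X: N=30, proportions 0.4, 0.2667, 0.3333, giving 1−D = 0.6578 (working shown to 4 dp, full precision carried).
Community Y: N=241, proportions 0.1079, 0.1286, 0.1452, 0.1494, 0.0871, 0.1452, 0.1245, 0.112, giving 1−D = 0.8717.
Difference = |0.6578 − 0.8717| = 0.2139, i.e. 0.21 to 2 decimal places.

0.21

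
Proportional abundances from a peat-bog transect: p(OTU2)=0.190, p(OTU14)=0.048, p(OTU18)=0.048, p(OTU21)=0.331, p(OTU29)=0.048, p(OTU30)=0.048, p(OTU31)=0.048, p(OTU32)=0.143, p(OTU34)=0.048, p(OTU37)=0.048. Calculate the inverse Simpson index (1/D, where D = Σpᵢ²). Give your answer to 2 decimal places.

5.49

D = 0.19² + 0.048² + 0.048² + 0.331² + 0.048² + 0.048² + 0.048² + 0.143² + 0.048² + 0.048² = 0.036100 + 0.002304 + 0.002304 + 0.109561 + 0.002304 + 0.002304 + 0.002304 + 0.020449 + 0.002304 + 0.002304 = 0.182238 (working shown to 6 dp, full precision carried).
So 1/D = 5.4873, i.e. 5.49 to 2 decimal places.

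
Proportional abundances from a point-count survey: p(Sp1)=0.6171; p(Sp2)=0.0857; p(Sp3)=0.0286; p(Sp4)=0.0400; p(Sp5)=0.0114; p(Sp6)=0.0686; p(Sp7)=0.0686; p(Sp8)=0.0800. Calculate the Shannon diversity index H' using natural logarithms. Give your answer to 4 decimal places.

1.3595

Each pᵢ ln pᵢ term (working shown to 6 dp, full precision carried): 0.6171×(-0.482724)=-0.297889, 0.0857×(-2.456902)=-0.210557, 0.0286×(-3.554349)=-0.101654, 0.04×(-3.218876)=-0.128755, 0.0114×(-4.474142)=-0.051005, 0.0686×(-2.679463)=-0.183811, 0.0686×(-2.679463)=-0.183811, 0.08×(-2.525729)=-0.202058.
Sum = -1.359541, so H' = 1.3595.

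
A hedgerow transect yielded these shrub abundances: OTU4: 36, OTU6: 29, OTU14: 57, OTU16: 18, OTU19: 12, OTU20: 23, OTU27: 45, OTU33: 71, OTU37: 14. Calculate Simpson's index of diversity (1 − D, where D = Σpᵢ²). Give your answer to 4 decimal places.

Total N = 36+29+57+18+12+23+45+71+14 = 305, so the proportions are 0.118033, 0.095082, 0.186885, 0.059016, 0.039344, 0.07541, 0.147541, 0.232787, 0.045902 (working shown to 6 dp, full precision carried).
D = 0.118033² + 0.095082² + 0.186885² + 0.059016² + 0.039344² + 0.07541² + 0.147541² + 0.232787² + 0.045902² = 0.013932 + 0.009041 + 0.034926 + 0.003483 + 0.001548 + 0.005687 + 0.021768 + 0.054190 + 0.002107 = 0.146681.
So 1 − D = 0.853319, i.e. 0.8533 to 4 decimal places.

0.8533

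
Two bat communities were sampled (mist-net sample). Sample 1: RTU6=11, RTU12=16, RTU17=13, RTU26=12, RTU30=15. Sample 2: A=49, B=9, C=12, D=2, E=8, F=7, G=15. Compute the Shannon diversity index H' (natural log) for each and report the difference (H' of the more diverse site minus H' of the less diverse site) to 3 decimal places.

Sample 1: N=67, proportions 0.16418, 0.23881, 0.19403, 0.1791, 0.22388, giving H' = 1.59988 (working shown to 5 dp, full precision carried).
Sample 2: N=102, proportions 0.48039, 0.08824, 0.11765, 0.01961, 0.07843, 0.06863, 0.14706, giving H' = 1.56069.
Difference = |1.59988 − 1.56069| = 0.03919, i.e. 0.039 to 3 decimal places.

0.039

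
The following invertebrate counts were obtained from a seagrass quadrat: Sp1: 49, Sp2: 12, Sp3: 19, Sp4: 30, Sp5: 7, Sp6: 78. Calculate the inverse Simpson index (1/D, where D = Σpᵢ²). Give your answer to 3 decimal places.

Total N = 49+12+19+30+7+78 = 195, so the proportions are 0.2512821, 0.0615385, 0.0974359, 0.1538462, 0.0358974, 0.4 (working shown to 7 dp, full precision carried).
D = 0.2512821² + 0.0615385² + 0.0974359² + 0.1538462² + 0.0358974² + 0.4² = 0.0631427 + 0.0037870 + 0.0094938 + 0.0236686 + 0.0012886 + 0.1600000 = 0.2613807.
So 1/D = 3.82584, i.e. 3.826 to 3 decimal places.

3.826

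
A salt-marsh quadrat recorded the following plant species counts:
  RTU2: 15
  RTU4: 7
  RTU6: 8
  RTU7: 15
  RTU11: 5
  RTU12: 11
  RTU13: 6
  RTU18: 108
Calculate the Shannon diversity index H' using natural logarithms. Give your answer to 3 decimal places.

1.380

Total N = 15+7+8+15+5+11+6+108 = 175, so the proportions are 0.08571, 0.04, 0.04571, 0.08571, 0.02857, 0.06286, 0.03429, 0.61714 (working shown to 5 dp, full precision carried).
Each pᵢ ln pᵢ term: 0.08571×(-2.45674)=-0.21058, 0.04×(-3.21888)=-0.12876, 0.04571×(-3.08534)=-0.14104, 0.08571×(-2.45674)=-0.21058, 0.02857×(-3.55535)=-0.10158, 0.06286×(-2.76689)=-0.17392, 0.03429×(-3.37303)=-0.11565, 0.61714×(-0.48265)=-0.29787.
Sum = -1.37997, so H' = 1.380.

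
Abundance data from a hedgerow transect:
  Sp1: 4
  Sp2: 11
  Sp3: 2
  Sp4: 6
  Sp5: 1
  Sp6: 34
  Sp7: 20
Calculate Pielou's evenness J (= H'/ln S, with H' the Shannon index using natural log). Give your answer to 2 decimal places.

Total N = 4+11+2+6+1+34+20 = 78, so the proportions are 0.0513, 0.141, 0.0256, 0.0769, 0.0128, 0.4359, 0.2564 (working shown to 4 dp, full precision carried).
H' = −Σ pᵢ ln pᵢ = −((-0.1523) + (-0.2762) + (-0.0939) + (-0.1973) + (-0.0559) + (-0.3619) + (-0.3490)) = 1.4866.
With S = 7 species, ln S = 1.9459, so J = 1.4866/1.9459 = 0.7640, i.e. 0.76 to 2 decimal places.

0.76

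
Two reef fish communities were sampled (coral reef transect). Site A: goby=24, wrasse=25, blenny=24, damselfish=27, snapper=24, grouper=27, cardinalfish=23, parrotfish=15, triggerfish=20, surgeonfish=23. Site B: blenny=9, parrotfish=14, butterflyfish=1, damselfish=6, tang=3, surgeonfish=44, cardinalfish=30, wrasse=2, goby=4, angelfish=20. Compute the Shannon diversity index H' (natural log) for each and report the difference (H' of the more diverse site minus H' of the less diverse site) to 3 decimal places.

0.455

Site A: N=232, proportions 0.103448, 0.107759, 0.103448, 0.116379, 0.103448, 0.116379, 0.099138, 0.064655, 0.086207, 0.099138, giving H' = 2.291414 (working shown to 6 dp, full precision carried).
Site B: N=133, proportions 0.067669, 0.105263, 0.007519, 0.045113, 0.022556, 0.330827, 0.225564, 0.015038, 0.030075, 0.150376, giving H' = 1.836555.
Difference = |2.291414 − 1.836555| = 0.454859, i.e. 0.455 to 3 decimal places.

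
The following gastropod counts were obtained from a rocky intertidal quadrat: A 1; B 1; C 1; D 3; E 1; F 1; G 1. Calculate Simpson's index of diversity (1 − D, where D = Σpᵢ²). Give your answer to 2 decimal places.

0.81

Total N = 1+1+1+3+1+1+1 = 9, so the proportions are 0.11111, 0.11111, 0.11111, 0.33333, 0.11111, 0.11111, 0.11111 (working shown to 5 dp, full precision carried).
D = 0.11111² + 0.11111² + 0.11111² + 0.33333² + 0.11111² + 0.11111² + 0.11111² = 0.01235 + 0.01235 + 0.01235 + 0.11111 + 0.01235 + 0.01235 + 0.01235 = 0.18519.
So 1 − D = 0.81481, i.e. 0.81 to 2 decimal places.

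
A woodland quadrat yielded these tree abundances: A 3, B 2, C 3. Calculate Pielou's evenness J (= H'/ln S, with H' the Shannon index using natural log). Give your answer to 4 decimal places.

Total N = 3+2+3 = 8, so the proportions are 0.375, 0.25, 0.375 (working shown to 6 dp, full precision carried).
H' = −Σ pᵢ ln pᵢ = −((-0.367811) + (-0.346574) + (-0.367811)) = 1.082196.
With S = 3 species, ln S = 1.098612, so J = 1.082196/1.098612 = 0.985057, i.e. 0.9851 to 4 decimal places.

0.9851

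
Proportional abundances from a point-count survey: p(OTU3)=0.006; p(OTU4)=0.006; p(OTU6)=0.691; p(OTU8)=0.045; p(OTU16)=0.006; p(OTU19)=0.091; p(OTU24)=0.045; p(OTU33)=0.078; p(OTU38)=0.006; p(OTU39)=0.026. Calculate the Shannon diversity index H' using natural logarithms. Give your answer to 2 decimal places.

1.17

Each pᵢ ln pᵢ term (working shown to 4 dp, full precision carried): 0.006×(-5.1160)=-0.0307, 0.006×(-5.1160)=-0.0307, 0.691×(-0.3696)=-0.2554, 0.045×(-3.1011)=-0.1395, 0.006×(-5.1160)=-0.0307, 0.091×(-2.3969)=-0.2181, 0.045×(-3.1011)=-0.1395, 0.078×(-2.5510)=-0.1990, 0.006×(-5.1160)=-0.0307, 0.026×(-3.6497)=-0.0949.
Sum = -1.1693, so H' = 1.17.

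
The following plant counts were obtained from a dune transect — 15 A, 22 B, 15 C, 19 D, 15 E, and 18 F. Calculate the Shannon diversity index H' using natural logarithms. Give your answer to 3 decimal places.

Total N = 15+22+15+19+15+18 = 104, so the proportions are 0.14423, 0.21154, 0.14423, 0.18269, 0.14423, 0.17308 (working shown to 5 dp, full precision carried).
Each pᵢ ln pᵢ term: 0.14423×(-1.93634)=-0.27928, 0.21154×(-1.55335)=-0.32859, 0.14423×(-1.93634)=-0.27928, 0.18269×(-1.69995)=-0.31057, 0.14423×(-1.93634)=-0.27928, 0.17308×(-1.75402)=-0.30358.
Sum = -1.78058, so H' = 1.781.

1.781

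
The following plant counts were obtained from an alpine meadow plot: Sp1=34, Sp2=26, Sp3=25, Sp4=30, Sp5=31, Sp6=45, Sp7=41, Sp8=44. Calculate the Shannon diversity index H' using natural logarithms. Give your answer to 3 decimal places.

Total N = 34+26+25+30+31+45+41+44 = 276, so the proportions are 0.12319, 0.0942, 0.09058, 0.1087, 0.11232, 0.16304, 0.14855, 0.15942 (working shown to 5 dp, full precision carried).
Each pᵢ ln pᵢ term: 0.12319×(-2.09404)=-0.25796, 0.0942×(-2.36230)=-0.22254, 0.09058×(-2.40153)=-0.21753, 0.1087×(-2.21920)=-0.24122, 0.11232×(-2.18641)=-0.24558, 0.16304×(-1.81374)=-0.29572, 0.14855×(-1.90683)=-0.28326, 0.15942×(-1.83621)=-0.29273.
Sum = -2.05653, so H' = 2.057.

2.057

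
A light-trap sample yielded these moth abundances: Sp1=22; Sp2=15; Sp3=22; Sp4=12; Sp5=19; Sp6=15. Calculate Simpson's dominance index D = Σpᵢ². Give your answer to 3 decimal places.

0.174

Total N = 22+15+22+12+19+15 = 105, so the proportions are 0.20952, 0.14286, 0.20952, 0.11429, 0.18095, 0.14286 (working shown to 5 dp, full precision carried).
D = 0.20952² + 0.14286² + 0.20952² + 0.11429² + 0.18095² + 0.14286² = 0.04390 + 0.02041 + 0.04390 + 0.01306 + 0.03274 + 0.02041 = 0.17442.
To 3 decimal places, D = 0.174.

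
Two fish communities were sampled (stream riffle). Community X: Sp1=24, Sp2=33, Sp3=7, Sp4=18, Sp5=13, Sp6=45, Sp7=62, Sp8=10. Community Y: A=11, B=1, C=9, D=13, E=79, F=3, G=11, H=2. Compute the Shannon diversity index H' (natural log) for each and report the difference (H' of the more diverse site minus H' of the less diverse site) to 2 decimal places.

Community X: N=212, proportions 0.11321, 0.15566, 0.03302, 0.08491, 0.06132, 0.21226, 0.29245, 0.04717, giving H' = 1.86197 (working shown to 5 dp, full precision carried).
Community Y: N=129, proportions 0.08527, 0.00775, 0.06977, 0.10078, 0.6124, 0.02326, 0.08527, 0.0155, giving H' = 1.32693.
Difference = |1.86197 − 1.32693| = 0.53504, i.e. 0.54 to 2 decimal places.

0.54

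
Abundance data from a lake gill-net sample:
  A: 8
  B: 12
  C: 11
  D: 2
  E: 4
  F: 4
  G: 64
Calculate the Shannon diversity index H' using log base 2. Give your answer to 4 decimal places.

1.8850

Total N = 8+12+11+2+4+4+64 = 105, so the proportions are 0.07619, 0.114286, 0.104762, 0.019048, 0.038095, 0.038095, 0.609524 (working shown to 6 dp, full precision carried).
Each pᵢ log₂ pᵢ term: 0.07619×(-3.714246)=-0.282990, 0.114286×(-3.129283)=-0.357632, 0.104762×(-3.254814)=-0.340981, 0.019048×(-5.714246)=-0.108843, 0.038095×(-4.714246)=-0.179590, 0.038095×(-4.714246)=-0.179590, 0.609524×(-0.714246)=-0.435350.
Sum = -1.884976, so H' = 1.8850.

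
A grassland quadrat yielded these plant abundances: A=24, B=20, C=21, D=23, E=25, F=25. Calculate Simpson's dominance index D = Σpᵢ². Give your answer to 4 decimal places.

0.1678

Total N = 24+20+21+23+25+25 = 138, so the proportions are 0.173913, 0.144928, 0.152174, 0.166667, 0.181159, 0.181159 (working shown to 6 dp, full precision carried).
D = 0.173913² + 0.144928² + 0.152174² + 0.166667² + 0.181159² + 0.181159² = 0.030246 + 0.021004 + 0.023157 + 0.027778 + 0.032819 + 0.032819 = 0.167822.
To 4 decimal places, D = 0.1678.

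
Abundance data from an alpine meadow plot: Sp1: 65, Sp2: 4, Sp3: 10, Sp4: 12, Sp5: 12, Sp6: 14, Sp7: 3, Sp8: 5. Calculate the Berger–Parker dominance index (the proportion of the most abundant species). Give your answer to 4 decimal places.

Total N = 65+4+10+12+12+14+3+5 = 125, so the proportions are 0.52, 0.032, 0.08, 0.096, 0.096, 0.112, 0.024, 0.04 (working shown to 6 dp, full precision carried).
The largest proportion is 0.52, i.e. d = 0.5200 to 4 decimal places.

0.5200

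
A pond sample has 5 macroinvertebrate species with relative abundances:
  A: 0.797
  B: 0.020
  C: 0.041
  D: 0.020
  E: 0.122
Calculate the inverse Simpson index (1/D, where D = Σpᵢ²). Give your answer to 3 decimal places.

1.532

D = 0.797² + 0.02² + 0.041² + 0.02² + 0.122² = 0.635209 + 0.000400 + 0.001681 + 0.000400 + 0.014884 = 0.652574 (working shown to 6 dp, full precision carried).
So 1/D = 1.53239, i.e. 1.532 to 3 decimal places.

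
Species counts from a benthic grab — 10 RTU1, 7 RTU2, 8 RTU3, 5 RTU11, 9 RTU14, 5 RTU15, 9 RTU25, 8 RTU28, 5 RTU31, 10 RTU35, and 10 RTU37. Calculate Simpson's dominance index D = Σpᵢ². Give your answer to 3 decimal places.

Total N = 10+7+8+5+9+5+9+8+5+10+10 = 86, so the proportions are 0.11628, 0.0814, 0.09302, 0.05814, 0.10465, 0.05814, 0.10465, 0.09302, 0.05814, 0.11628, 0.11628 (working shown to 5 dp, full precision carried).
D = 0.11628² + 0.0814² + 0.09302² + 0.05814² + 0.10465² + 0.05814² + 0.10465² + 0.09302² + 0.05814² + 0.11628² + 0.11628² = 0.01352 + 0.00663 + 0.00865 + 0.00338 + 0.01095 + 0.00338 + 0.01095 + 0.00865 + 0.00338 + 0.01352 + 0.01352 = 0.09654.
To 3 decimal places, D = 0.097.

0.097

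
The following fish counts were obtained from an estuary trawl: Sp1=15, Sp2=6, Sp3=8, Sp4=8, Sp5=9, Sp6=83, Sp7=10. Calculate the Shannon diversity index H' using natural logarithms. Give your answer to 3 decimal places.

Total N = 15+6+8+8+9+83+10 = 139, so the proportions are 0.10791, 0.04317, 0.05755, 0.05755, 0.06475, 0.59712, 0.07194 (working shown to 5 dp, full precision carried).
Each pᵢ ln pᵢ term: 0.10791×(-2.22642)=-0.24026, 0.04317×(-3.14271)=-0.13566, 0.05755×(-2.85503)=-0.16432, 0.05755×(-2.85503)=-0.16432, 0.06475×(-2.73725)=-0.17723, 0.59712×(-0.51563)=-0.30790, 0.07194×(-2.63189)=-0.18934.
Sum = -1.37903, so H' = 1.379.

1.379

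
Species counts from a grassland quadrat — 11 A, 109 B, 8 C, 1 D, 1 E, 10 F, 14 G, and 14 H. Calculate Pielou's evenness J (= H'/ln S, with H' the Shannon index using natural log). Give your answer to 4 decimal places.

0.5998

Total N = 11+109+8+1+1+10+14+14 = 168, so the proportions are 0.065476, 0.64881, 0.047619, 0.005952, 0.005952, 0.059524, 0.083333, 0.083333 (working shown to 6 dp, full precision carried).
H' = −Σ pᵢ ln pᵢ = −((-0.178493) + (-0.280685) + (-0.144977) + (-0.030500) + (-0.030500) + (-0.167939) + (-0.207076) + (-0.207076)) = 1.247245.
With S = 8 species, ln S = 2.079442, so J = 1.247245/2.079442 = 0.599798, i.e. 0.5998 to 4 decimal places.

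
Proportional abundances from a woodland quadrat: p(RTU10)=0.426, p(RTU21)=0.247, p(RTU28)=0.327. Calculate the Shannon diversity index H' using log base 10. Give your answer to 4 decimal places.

Each pᵢ log₁₀ pᵢ term (working shown to 6 dp, full precision carried): 0.426×(-0.370590)=-0.157872, 0.247×(-0.607303)=-0.150004, 0.327×(-0.485452)=-0.158743.
Sum = -0.466618, so H' = 0.4666.

0.4666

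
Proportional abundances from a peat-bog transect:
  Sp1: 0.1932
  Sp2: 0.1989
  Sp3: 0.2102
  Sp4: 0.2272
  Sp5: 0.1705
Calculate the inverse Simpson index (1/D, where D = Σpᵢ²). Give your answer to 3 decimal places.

4.956

D = 0.1932² + 0.1989² + 0.2102² + 0.2272² + 0.1705² = 0.0373262 + 0.0395612 + 0.0441840 + 0.0516198 + 0.0290703 = 0.2017616 (working shown to 7 dp, full precision carried).
So 1/D = 4.95635, i.e. 4.956 to 3 decimal places.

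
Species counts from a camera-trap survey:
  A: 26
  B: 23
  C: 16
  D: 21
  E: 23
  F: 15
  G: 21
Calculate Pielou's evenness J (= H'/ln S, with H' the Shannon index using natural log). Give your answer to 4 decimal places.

0.9918

Total N = 26+23+16+21+23+15+21 = 145, so the proportions are 0.17931, 0.158621, 0.110345, 0.144828, 0.158621, 0.103448, 0.144828 (working shown to 6 dp, full precision carried).
H' = −Σ pᵢ ln pᵢ = −((-0.308169) + (-0.292059) + (-0.243216) + (-0.279837) + (-0.292059) + (-0.234691) + (-0.279837)) = 1.929869.
With S = 7 species, ln S = 1.945910, so J = 1.929869/1.945910 = 0.991757, i.e. 0.9918 to 4 decimal places.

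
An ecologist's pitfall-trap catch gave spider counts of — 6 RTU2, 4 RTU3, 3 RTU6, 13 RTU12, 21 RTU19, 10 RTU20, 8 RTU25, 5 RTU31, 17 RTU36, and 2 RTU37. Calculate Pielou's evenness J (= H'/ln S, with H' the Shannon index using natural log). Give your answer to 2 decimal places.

0.90

Total N = 6+4+3+13+21+10+8+5+17+2 = 89, so the proportions are 0.0674, 0.0449, 0.0337, 0.1461, 0.236, 0.1124, 0.0899, 0.0562, 0.191, 0.0225 (working shown to 4 dp, full precision carried).
H' = −Σ pᵢ ln pᵢ = −((-0.1818) + (-0.1394) + (-0.1143) + (-0.2810) + (-0.3407) + (-0.2456) + (-0.2166) + (-0.1618) + (-0.3162) + (-0.0853)) = 2.0827.
With S = 10 species, ln S = 2.3026, so J = 2.0827/2.3026 = 0.9045, i.e. 0.90 to 2 decimal places.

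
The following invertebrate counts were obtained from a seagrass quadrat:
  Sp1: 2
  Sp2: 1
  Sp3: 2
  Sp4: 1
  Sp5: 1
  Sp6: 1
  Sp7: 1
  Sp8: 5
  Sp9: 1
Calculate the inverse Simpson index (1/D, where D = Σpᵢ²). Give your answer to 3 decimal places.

5.769

Total N = 2+1+2+1+1+1+1+5+1 = 15, so the proportions are 0.1333333, 0.0666667, 0.1333333, 0.0666667, 0.0666667, 0.0666667, 0.0666667, 0.3333333, 0.0666667 (working shown to 7 dp, full precision carried).
D = 0.1333333² + 0.0666667² + 0.1333333² + 0.0666667² + 0.0666667² + 0.0666667² + 0.0666667² + 0.3333333² + 0.0666667² = 0.0177778 + 0.0044444 + 0.0177778 + 0.0044444 + 0.0044444 + 0.0044444 + 0.0044444 + 0.1111111 + 0.0044444 = 0.1733333.
So 1/D = 5.76923, i.e. 5.769 to 3 decimal places.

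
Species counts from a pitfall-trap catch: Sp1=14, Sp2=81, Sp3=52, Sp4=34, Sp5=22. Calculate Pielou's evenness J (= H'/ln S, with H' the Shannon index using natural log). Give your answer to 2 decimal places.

Total N = 14+81+52+34+22 = 203, so the proportions are 0.069, 0.399, 0.2562, 0.1675, 0.1084 (working shown to 4 dp, full precision carried).
H' = −Σ pᵢ ln pᵢ = −((-0.1844) + (-0.3666) + (-0.3489) + (-0.2993) + (-0.2408)) = 1.4400.
With S = 5 species, ln S = 1.6094, so J = 1.4400/1.6094 = 0.8947, i.e. 0.89 to 2 decimal places.

0.89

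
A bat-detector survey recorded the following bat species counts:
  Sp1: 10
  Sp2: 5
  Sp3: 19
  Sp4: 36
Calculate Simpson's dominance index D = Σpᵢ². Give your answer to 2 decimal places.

0.36

Total N = 10+5+19+36 = 70, so the proportions are 0.1429, 0.0714, 0.2714, 0.5143 (working shown to 4 dp, full precision carried).
D = 0.1429² + 0.0714² + 0.2714² + 0.5143² = 0.0204 + 0.0051 + 0.0737 + 0.2645 = 0.3637.
To 2 decimal places, D = 0.36.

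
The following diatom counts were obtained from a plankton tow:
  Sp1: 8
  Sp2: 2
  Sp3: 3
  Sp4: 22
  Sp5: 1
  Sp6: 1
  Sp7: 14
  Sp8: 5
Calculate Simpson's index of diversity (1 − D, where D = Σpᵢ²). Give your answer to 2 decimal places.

0.75

Total N = 8+2+3+22+1+1+14+5 = 56, so the proportions are 0.1429, 0.0357, 0.0536, 0.3929, 0.0179, 0.0179, 0.25, 0.0893 (working shown to 4 dp, full precision carried).
D = 0.1429² + 0.0357² + 0.0536² + 0.3929² + 0.0179² + 0.0179² + 0.25² + 0.0893² = 0.0204 + 0.0013 + 0.0029 + 0.1543 + 0.0003 + 0.0003 + 0.0625 + 0.0080 = 0.2500.
So 1 − D = 0.7500, i.e. 0.75 to 2 decimal places.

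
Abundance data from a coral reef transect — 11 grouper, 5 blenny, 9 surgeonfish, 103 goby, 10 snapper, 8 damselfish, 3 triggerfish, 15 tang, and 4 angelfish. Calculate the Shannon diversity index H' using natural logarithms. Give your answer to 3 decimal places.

Total N = 11+5+9+103+10+8+3+15+4 = 168, so the proportions are 0.06548, 0.02976, 0.05357, 0.6131, 0.05952, 0.04762, 0.01786, 0.08929, 0.02381 (working shown to 5 dp, full precision carried).
Each pᵢ ln pᵢ term: 0.06548×(-2.72607)=-0.17849, 0.02976×(-3.51453)=-0.10460, 0.05357×(-2.92674)=-0.15679, 0.6131×(-0.48923)=-0.29995, 0.05952×(-2.82138)=-0.16794, 0.04762×(-3.04452)=-0.14498, 0.01786×(-4.02535)=-0.07188, 0.08929×(-2.41591)=-0.21571, 0.02381×(-3.73767)=-0.08899.
Sum = -1.42933, so H' = 1.429.

1.429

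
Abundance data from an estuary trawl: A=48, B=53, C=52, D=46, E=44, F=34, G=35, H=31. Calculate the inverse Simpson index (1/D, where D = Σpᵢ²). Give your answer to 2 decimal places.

Total N = 48+53+52+46+44+34+35+31 = 343, so the proportions are 0.139942, 0.154519, 0.151603, 0.134111, 0.12828, 0.099125, 0.102041, 0.090379 (working shown to 6 dp, full precision carried).
D = 0.139942² + 0.154519² + 0.151603² + 0.134111² + 0.12828² + 0.099125² + 0.102041² + 0.090379² = 0.019584 + 0.023876 + 0.022984 + 0.017986 + 0.016456 + 0.009826 + 0.010412 + 0.008168 = 0.129291.
So 1/D = 7.7345, i.e. 7.73 to 2 decimal places.

7.73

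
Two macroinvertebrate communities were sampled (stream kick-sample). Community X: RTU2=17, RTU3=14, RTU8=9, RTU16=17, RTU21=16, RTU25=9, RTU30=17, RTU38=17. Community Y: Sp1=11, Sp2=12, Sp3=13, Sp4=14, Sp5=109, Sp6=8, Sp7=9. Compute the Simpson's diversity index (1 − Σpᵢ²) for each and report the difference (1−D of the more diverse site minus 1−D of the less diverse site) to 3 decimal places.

0.277

Community X: N=116, proportions 0.14655, 0.12069, 0.07759, 0.14655, 0.13793, 0.07759, 0.14655, 0.14655, giving 1−D = 0.86846 (working shown to 5 dp, full precision carried).
Community Y: N=176, proportions 0.0625, 0.06818, 0.07386, 0.07955, 0.61932, 0.04545, 0.05114, giving 1−D = 0.59143.
Difference = |0.86846 − 0.59143| = 0.27703, i.e. 0.277 to 3 decimal places.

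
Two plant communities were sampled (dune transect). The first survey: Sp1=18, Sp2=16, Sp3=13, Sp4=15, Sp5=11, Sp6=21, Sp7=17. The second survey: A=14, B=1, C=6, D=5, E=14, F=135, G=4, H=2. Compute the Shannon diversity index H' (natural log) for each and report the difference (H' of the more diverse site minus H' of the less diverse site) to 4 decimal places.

0.9378

The first survey: N=111, proportions 0.162162, 0.144144, 0.117117, 0.135135, 0.099099, 0.189189, 0.153153, giving H' = 1.927281 (working shown to 6 dp, full precision carried).
The second survey: N=181, proportions 0.077348, 0.005525, 0.033149, 0.027624, 0.077348, 0.745856, 0.022099, 0.01105, giving H' = 0.989464.
Difference = |1.927281 − 0.989464| = 0.937817, i.e. 0.9378 to 4 decimal places.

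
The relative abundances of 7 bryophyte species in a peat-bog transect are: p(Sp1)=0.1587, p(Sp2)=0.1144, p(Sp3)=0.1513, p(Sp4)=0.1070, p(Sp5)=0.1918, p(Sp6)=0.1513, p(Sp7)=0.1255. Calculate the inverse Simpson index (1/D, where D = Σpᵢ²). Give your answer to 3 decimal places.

6.755

D = 0.1587² + 0.1144² + 0.1513² + 0.107² + 0.1918² + 0.1513² + 0.1255² = 0.0251857 + 0.0130874 + 0.0228917 + 0.0114490 + 0.0367872 + 0.0228917 + 0.0157503 = 0.1480429 (working shown to 7 dp, full precision carried).
So 1/D = 6.75480, i.e. 6.755 to 3 decimal places.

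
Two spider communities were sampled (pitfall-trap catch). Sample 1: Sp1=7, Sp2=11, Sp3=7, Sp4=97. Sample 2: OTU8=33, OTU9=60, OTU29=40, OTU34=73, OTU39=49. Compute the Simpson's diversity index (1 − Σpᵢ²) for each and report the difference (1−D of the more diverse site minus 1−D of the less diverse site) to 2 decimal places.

Sample 1: N=122, proportions 0.0574, 0.0902, 0.0574, 0.7951, giving 1−D = 0.3531 (working shown to 4 dp, full precision carried).
Sample 2: N=255, proportions 0.1294, 0.2353, 0.1569, 0.2863, 0.1922, giving 1−D = 0.7844.
Difference = |0.3531 − 0.7844| = 0.4313, i.e. 0.43 to 2 decimal places.

0.43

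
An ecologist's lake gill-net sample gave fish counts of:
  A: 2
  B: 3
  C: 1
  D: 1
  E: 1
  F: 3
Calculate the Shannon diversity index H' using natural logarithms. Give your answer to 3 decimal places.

1.673

Total N = 2+3+1+1+1+3 = 11, so the proportions are 0.18182, 0.27273, 0.09091, 0.09091, 0.09091, 0.27273 (working shown to 5 dp, full precision carried).
Each pᵢ ln pᵢ term: 0.18182×(-1.70475)=-0.30995, 0.27273×(-1.29928)=-0.35435, 0.09091×(-2.39790)=-0.21799, 0.09091×(-2.39790)=-0.21799, 0.09091×(-2.39790)=-0.21799, 0.27273×(-1.29928)=-0.35435.
Sum = -1.67263, so H' = 1.673.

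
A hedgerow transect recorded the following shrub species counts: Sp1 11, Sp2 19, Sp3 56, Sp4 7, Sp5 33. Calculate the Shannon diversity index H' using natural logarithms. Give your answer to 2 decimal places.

1.37

Total N = 11+19+56+7+33 = 126, so the proportions are 0.0873, 0.1508, 0.4444, 0.0556, 0.2619 (working shown to 4 dp, full precision carried).
Each pᵢ ln pᵢ term: 0.0873×(-2.4384)=-0.2129, 0.1508×(-1.8918)=-0.2853, 0.4444×(-0.8109)=-0.3604, 0.0556×(-2.8904)=-0.1606, 0.2619×(-1.3398)=-0.3509.
Sum = -1.3700, so H' = 1.37.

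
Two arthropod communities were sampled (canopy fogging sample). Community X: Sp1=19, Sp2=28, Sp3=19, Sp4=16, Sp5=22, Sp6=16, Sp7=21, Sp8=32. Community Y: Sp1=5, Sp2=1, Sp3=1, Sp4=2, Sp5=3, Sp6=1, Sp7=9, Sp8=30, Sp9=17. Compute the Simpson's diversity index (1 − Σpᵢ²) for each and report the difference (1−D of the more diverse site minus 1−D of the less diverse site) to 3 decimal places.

Community X: N=173, proportions 0.109827, 0.16185, 0.109827, 0.092486, 0.127168, 0.092486, 0.121387, 0.184971, giving 1−D = 0.867453 (working shown to 6 dp, full precision carried).
Community Y: N=69, proportions 0.072464, 0.014493, 0.014493, 0.028986, 0.043478, 0.014493, 0.130435, 0.434783, 0.246377, giving 1−D = 0.724638.
Difference = |0.867453 − 0.724638| = 0.142815, i.e. 0.143 to 3 decimal places.

0.143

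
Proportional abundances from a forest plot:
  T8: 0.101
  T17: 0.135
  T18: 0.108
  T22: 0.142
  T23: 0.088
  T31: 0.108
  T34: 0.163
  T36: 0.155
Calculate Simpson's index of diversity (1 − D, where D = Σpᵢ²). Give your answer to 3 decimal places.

D = 0.101² + 0.135² + 0.108² + 0.142² + 0.088² + 0.108² + 0.163² + 0.155² = 0.01020 + 0.01823 + 0.01166 + 0.02016 + 0.00774 + 0.01166 + 0.02657 + 0.02403 = 0.13026 (working shown to 5 dp, full precision carried).
So 1 − D = 0.86974, i.e. 0.870 to 3 decimal places.

0.870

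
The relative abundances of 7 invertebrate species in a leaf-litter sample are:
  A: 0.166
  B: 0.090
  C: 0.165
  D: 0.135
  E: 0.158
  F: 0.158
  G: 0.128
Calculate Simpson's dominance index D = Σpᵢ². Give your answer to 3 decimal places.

D = 0.166² + 0.09² + 0.165² + 0.135² + 0.158² + 0.158² + 0.128² = 0.02756 + 0.00810 + 0.02723 + 0.01823 + 0.02496 + 0.02496 + 0.01638 = 0.14742 (working shown to 5 dp, full precision carried).
To 3 decimal places, D = 0.147.

0.147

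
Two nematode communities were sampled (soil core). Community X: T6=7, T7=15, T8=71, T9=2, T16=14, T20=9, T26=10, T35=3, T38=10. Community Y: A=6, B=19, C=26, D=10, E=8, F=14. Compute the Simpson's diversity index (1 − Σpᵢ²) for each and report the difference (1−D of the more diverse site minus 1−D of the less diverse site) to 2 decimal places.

Community X: N=141, proportions 0.0496, 0.1064, 0.5035, 0.0142, 0.0993, 0.0638, 0.0709, 0.0213, 0.0709, giving 1−D = 0.7080 (working shown to 4 dp, full precision carried).
Community Y: N=83, proportions 0.0723, 0.2289, 0.3133, 0.1205, 0.0964, 0.1687, giving 1−D = 0.7920.
Difference = |0.7080 − 0.7920| = 0.0840, i.e. 0.08 to 2 decimal places.

0.08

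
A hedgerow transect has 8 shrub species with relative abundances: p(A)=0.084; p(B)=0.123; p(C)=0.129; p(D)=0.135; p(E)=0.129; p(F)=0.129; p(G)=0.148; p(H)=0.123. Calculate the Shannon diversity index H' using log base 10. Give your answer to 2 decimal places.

Each pᵢ log₁₀ pᵢ term (working shown to 4 dp, full precision carried): 0.084×(-1.0757)=-0.0904, 0.123×(-0.9101)=-0.1119, 0.129×(-0.8894)=-0.1147, 0.135×(-0.8697)=-0.1174, 0.129×(-0.8894)=-0.1147, 0.129×(-0.8894)=-0.1147, 0.148×(-0.8297)=-0.1228, 0.123×(-0.9101)=-0.1119.
Sum = -0.8987, so H' = 0.90.

0.90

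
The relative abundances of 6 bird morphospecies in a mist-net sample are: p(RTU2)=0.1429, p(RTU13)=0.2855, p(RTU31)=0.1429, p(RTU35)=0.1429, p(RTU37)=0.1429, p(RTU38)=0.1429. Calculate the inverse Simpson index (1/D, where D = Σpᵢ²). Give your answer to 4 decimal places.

D = 0.1429² + 0.2855² + 0.1429² + 0.1429² + 0.1429² + 0.1429² = 0.02042041 + 0.08151025 + 0.02042041 + 0.02042041 + 0.02042041 + 0.02042041 = 0.18361230 (working shown to 8 dp, full precision carried).
So 1/D = 5.446258, i.e. 5.4463 to 4 decimal places.

5.4463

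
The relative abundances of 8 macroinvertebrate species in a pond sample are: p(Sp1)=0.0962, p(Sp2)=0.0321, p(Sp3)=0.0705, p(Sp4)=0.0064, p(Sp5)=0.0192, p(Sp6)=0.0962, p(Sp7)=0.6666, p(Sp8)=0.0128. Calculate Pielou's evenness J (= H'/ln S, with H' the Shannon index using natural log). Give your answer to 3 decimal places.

H' = −Σ pᵢ ln pᵢ = −((-0.22524) + (-0.11039) + (-0.18698) + (-0.03233) + (-0.07589) + (-0.22524) + (-0.27035) + (-0.05579)) = 1.18220 (working shown to 5 dp, full precision carried).
With S = 8 species, ln S = 2.07944, so J = 1.18220/2.07944 = 0.56852, i.e. 0.569 to 3 decimal places.

0.569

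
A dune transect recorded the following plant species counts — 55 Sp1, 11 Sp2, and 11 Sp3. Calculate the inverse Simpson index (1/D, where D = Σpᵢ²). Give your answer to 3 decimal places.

1.815

Total N = 55+11+11 = 77, so the proportions are 0.714286, 0.142857, 0.142857 (working shown to 6 dp, full precision carried).
D = 0.714286² + 0.142857² + 0.142857² = 0.510204 + 0.020408 + 0.020408 = 0.551020.
So 1/D = 1.81481, i.e. 1.815 to 3 decimal places.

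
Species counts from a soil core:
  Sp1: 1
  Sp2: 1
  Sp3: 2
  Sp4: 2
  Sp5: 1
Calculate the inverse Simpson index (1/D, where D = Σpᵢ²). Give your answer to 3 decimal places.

4.455

Total N = 1+1+2+2+1 = 7, so the proportions are 0.1428571, 0.1428571, 0.2857143, 0.2857143, 0.1428571 (working shown to 7 dp, full precision carried).
D = 0.1428571² + 0.1428571² + 0.2857143² + 0.2857143² + 0.1428571² = 0.0204082 + 0.0204082 + 0.0816327 + 0.0816327 + 0.0204082 = 0.2244898.
So 1/D = 4.45455, i.e. 4.455 to 3 decimal places.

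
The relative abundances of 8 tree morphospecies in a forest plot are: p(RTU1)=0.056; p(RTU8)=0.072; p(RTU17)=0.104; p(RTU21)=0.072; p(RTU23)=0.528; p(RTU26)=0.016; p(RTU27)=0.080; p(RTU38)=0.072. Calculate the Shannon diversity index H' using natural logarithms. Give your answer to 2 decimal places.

Each pᵢ ln pᵢ term (working shown to 4 dp, full precision carried): 0.056×(-2.8824)=-0.1614, 0.072×(-2.6311)=-0.1894, 0.104×(-2.2634)=-0.2354, 0.072×(-2.6311)=-0.1894, 0.528×(-0.6387)=-0.3372, 0.016×(-4.1352)=-0.0662, 0.08×(-2.5257)=-0.2021, 0.072×(-2.6311)=-0.1894.
Sum = -1.5706, so H' = 1.57.

1.57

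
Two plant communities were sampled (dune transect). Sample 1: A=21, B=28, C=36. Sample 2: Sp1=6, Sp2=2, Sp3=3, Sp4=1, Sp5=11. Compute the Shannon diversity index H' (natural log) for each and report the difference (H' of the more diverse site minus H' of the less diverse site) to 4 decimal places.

Sample 1: N=85, proportions 0.247059, 0.329412, 0.423529, giving H' = 1.075082 (working shown to 6 dp, full precision carried).
Sample 2: N=23, proportions 0.26087, 0.086957, 0.130435, 0.043478, 0.478261, giving H' = 1.317688.
Difference = |1.075082 − 1.317688| = 0.242606, i.e. 0.2426 to 4 decimal places.

0.2426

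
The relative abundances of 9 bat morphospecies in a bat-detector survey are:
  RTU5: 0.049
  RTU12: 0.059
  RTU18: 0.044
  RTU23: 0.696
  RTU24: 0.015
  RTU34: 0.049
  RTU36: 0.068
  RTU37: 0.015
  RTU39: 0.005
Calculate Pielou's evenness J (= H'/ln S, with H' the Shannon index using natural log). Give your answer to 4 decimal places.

H' = −Σ pᵢ ln pᵢ = −((-0.147781) + (-0.166983) + (-0.137437) + (-0.252234) + (-0.062996) + (-0.147781) + (-0.182801) + (-0.062996) + (-0.026492)) = 1.187499 (working shown to 6 dp, full precision carried).
With S = 9 species, ln S = 2.197225, so J = 1.187499/2.197225 = 0.540454, i.e. 0.5405 to 4 decimal places.

0.5405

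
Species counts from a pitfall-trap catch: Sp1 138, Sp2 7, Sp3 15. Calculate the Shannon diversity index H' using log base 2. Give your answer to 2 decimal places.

0.70

Total N = 138+7+15 = 160, so the proportions are 0.8625, 0.0437, 0.0938 (working shown to 4 dp, full precision carried).
Each pᵢ log₂ pᵢ term: 0.8625×(-0.2134)=-0.1841, 0.0437×(-4.5146)=-0.1975, 0.0938×(-3.4150)=-0.3202.
Sum = -0.7017, so H' = 0.70.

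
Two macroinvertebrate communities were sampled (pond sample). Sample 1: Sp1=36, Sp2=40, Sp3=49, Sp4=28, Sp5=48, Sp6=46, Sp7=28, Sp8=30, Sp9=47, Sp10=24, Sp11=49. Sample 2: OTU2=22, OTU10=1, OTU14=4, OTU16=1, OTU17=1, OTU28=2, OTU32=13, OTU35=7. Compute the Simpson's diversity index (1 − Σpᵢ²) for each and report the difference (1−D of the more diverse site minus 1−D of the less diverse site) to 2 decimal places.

Sample 1: N=425, proportions 0.08471, 0.09412, 0.11529, 0.06588, 0.11294, 0.10824, 0.06588, 0.07059, 0.11059, 0.05647, 0.11529, giving 1−D = 0.90383 (working shown to 5 dp, full precision carried).
Sample 2: N=51, proportions 0.43137, 0.01961, 0.07843, 0.01961, 0.01961, 0.03922, 0.2549, 0.13725, giving 1−D = 0.72126.
Difference = |0.90383 − 0.72126| = 0.18257, i.e. 0.18 to 2 decimal places.

0.18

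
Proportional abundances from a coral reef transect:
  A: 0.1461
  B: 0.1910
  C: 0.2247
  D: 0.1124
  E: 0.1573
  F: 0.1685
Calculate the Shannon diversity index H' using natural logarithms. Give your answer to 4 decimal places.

1.7694

Each pᵢ ln pᵢ term (working shown to 6 dp, full precision carried): 0.1461×(-1.923464)=-0.281018, 0.191×(-1.655482)=-0.316197, 0.2247×(-1.492989)=-0.335475, 0.1124×(-2.185691)=-0.245672, 0.1573×(-1.849600)=-0.290942, 0.1685×(-1.780820)=-0.300068.
Sum = -1.769372, so H' = 1.7694.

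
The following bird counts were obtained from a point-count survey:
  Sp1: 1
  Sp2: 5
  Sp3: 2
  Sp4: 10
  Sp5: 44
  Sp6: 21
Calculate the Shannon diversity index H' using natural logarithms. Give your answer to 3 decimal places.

Total N = 1+5+2+10+44+21 = 83, so the proportions are 0.01205, 0.06024, 0.0241, 0.12048, 0.53012, 0.25301 (working shown to 5 dp, full precision carried).
Each pᵢ ln pᵢ term: 0.01205×(-4.41884)=-0.05324, 0.06024×(-2.80940)=-0.16924, 0.0241×(-3.72569)=-0.08978, 0.12048×(-2.11626)=-0.25497, 0.53012×(-0.63465)=-0.33644, 0.25301×(-1.37432)=-0.34772.
Sum = -1.25139, so H' = 1.251.

1.251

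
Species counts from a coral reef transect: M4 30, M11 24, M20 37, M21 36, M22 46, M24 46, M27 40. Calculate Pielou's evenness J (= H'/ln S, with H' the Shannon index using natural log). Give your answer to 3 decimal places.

Total N = 30+24+37+36+46+46+40 = 259, so the proportions are 0.11583, 0.09266, 0.14286, 0.139, 0.17761, 0.17761, 0.15444 (working shown to 5 dp, full precision carried).
H' = −Σ pᵢ ln pᵢ = −((-0.24969) + (-0.22043) + (-0.27799) + (-0.27428) + (-0.30694) + (-0.30694) + (-0.28849)) = 1.92474.
With S = 7 species, ln S = 1.94591, so J = 1.92474/1.94591 = 0.98912, i.e. 0.989 to 3 decimal places.

0.989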